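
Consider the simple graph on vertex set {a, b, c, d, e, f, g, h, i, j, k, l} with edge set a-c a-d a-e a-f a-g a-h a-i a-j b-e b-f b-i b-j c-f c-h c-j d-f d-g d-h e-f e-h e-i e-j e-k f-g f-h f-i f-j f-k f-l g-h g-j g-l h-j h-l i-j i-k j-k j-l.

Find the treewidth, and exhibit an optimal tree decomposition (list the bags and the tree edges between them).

Treewidth 4.
One optimal decomposition is:
Bags: B1 = {a, f, g, h, j}  B2 = {a, c, f, h, j}  B3 = {a, e, f, h, j}  B4 = {a, e, f, i, j}  B5 = {b, e, f, i, j}  B6 = {f, g, h, j, l}  B7 = {a, d, f, g, h}  B8 = {e, f, i, j, k}
Tree: B1–B2, B1–B3, B3–B4, B4–B5, B1–B6, B1–B7, B4–B8

Each bag holds 5 vertices, so the decomposition has width 4, which upper-bounds the treewidth. For the lower bound, the 5 vertices {a, d, f, g, h} are pairwise adjacent, and any tree decomposition puts a clique entirely inside one bag — forcing width ≥ 4. The upper and lower bounds meet at 4, so that is the treewidth.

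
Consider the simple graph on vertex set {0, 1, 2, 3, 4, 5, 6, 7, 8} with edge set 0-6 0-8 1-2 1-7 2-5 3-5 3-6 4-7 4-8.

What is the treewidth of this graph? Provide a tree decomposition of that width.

Treewidth 2.
Bags: B1 = {2, 3, 5}  B2 = {1, 2, 3}  B3 = {1, 3, 7}  B4 = {3, 4, 7}  B5 = {3, 4, 8}  B6 = {0, 3, 8}  B7 = {0, 3, 6}
Tree: B1–B2, B2–B3, B3–B4, B4–B5, B5–B6, B6–B7

The largest bag has 3 vertices, giving width 2; this decomposition certifies tw(G) ≤ 2. Since 3–5–2–1–7–4–8–0–6–3 is a cycle in G, G is not acyclic. Forests are exactly the graphs of treewidth ≤ 1, so tw(G) ≥ 2. The upper and lower bounds meet at 2, so that is the treewidth.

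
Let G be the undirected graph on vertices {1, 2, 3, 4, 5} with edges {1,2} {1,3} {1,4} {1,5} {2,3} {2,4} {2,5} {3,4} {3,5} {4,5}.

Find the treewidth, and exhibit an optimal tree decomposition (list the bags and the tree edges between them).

Treewidth 4.
One such decomposition:
Bags: B1 = {1, 2, 3, 4, 5}
Tree: (single bag)

With just one bag of size 5, the width is 5 − 1 = 4, so tw(G) ≤ 4. Conversely, {1, 2, 3, 4, 5} is a clique of size 5, and the vertices of any clique must share a bag in every tree decomposition; so some bag has ≥ 5 vertices and tw(G) ≥ 4. Therefore the treewidth is 4.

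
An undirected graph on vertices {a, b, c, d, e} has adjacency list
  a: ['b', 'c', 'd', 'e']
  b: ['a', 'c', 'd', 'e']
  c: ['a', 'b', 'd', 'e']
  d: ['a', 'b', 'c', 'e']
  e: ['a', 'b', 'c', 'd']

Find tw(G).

4

A width-4 tree decomposition is:
Bags: B1 = {a, b, c, d, e}
Tree: (single bag)
With just one bag of size 5, the width is 5 − 1 = 4, so tw(G) ≤ 4. On the other hand G contains the 5-clique {a, b, c, d, e}. A clique must lie in a single bag of any decomposition, so no decomposition can have width below 4. Therefore the treewidth is 4.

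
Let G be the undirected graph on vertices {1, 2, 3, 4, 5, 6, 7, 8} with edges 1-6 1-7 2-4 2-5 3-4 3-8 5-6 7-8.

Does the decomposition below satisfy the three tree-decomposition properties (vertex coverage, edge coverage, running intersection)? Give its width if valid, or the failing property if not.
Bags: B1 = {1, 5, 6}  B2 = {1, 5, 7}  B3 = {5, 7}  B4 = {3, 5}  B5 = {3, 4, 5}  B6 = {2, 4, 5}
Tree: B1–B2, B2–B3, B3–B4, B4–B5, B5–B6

No — vertex 8 appears in no bag.

A tree decomposition must satisfy three properties: every vertex lies in some bag; for every edge, both endpoints lie together in some bag; and for every vertex, the bags containing it form a connected subtree. Here vertex 8 appears in no bag, so the decomposition is invalid.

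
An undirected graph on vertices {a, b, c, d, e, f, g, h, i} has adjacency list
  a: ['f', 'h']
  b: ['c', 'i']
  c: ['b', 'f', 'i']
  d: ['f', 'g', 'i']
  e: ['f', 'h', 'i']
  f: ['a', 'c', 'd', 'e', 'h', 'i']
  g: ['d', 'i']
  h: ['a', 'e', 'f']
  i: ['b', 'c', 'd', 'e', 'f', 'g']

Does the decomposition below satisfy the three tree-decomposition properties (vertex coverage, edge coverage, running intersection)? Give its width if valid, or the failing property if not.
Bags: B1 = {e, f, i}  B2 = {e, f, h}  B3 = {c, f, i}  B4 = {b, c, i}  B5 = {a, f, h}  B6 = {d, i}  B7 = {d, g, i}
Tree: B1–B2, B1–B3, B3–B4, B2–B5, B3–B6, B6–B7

A tree decomposition must satisfy three properties: every vertex lies in some bag; for every edge, both endpoints lie together in some bag; and for every vertex, the bags containing it form a connected subtree. Here edge (f,d) lies in no bag, so the decomposition is invalid.

No — edge (f,d) lies in no bag.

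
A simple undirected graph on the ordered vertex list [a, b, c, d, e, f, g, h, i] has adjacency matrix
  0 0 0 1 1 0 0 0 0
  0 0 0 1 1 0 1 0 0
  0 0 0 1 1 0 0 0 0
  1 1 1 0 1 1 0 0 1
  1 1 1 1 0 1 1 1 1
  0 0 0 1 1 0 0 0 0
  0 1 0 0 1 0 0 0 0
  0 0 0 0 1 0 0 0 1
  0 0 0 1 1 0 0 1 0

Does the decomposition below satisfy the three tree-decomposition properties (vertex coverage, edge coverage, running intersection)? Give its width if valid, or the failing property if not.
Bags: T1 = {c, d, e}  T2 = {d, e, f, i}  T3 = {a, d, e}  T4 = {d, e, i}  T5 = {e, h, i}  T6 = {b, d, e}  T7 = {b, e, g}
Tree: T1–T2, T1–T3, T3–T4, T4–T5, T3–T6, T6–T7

No — bags containing vertex i are not connected in the tree.

A tree decomposition must satisfy three properties: every vertex lies in some bag; for every edge, both endpoints lie together in some bag; and for every vertex, the bags containing it form a connected subtree. Here bags containing vertex i are not connected in the tree, so the decomposition is invalid.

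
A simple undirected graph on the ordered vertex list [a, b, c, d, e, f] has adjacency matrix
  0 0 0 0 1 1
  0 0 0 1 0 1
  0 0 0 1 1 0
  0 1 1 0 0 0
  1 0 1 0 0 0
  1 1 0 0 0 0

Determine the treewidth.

A width-2 tree decomposition is:
Bags: B1 = {a, b, f}  B2 = {a, b, e}  B3 = {b, c, e}  B4 = {b, c, d}
Tree: B1–B2, B2–B3, B3–B4
Each bag holds 3 vertices, so the decomposition has width 2, which upper-bounds the treewidth. Since b–f–a–e–c–d–b is a cycle in G, G is not acyclic. Forests are exactly the graphs of treewidth ≤ 1, so tw(G) ≥ 2. Hence tw(G) = 2 exactly.

2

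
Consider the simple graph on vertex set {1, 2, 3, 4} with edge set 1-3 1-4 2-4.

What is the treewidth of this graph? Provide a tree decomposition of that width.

Each bag holds 2 vertices, so the decomposition has width 1, which upper-bounds the treewidth. Since G has at least one edge (e.g. 2–4), it is not an edgeless graph, so tw(G) ≥ 1. Combining the bounds, tw(G) = 1.

Treewidth 1.
Bags: B1 = {2, 4}  B2 = {1, 4}  B3 = {1, 3}
Tree: B1–B2, B2–B3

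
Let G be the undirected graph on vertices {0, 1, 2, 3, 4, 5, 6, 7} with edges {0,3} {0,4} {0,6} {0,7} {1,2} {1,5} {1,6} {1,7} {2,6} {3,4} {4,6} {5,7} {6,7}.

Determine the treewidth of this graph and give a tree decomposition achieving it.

Treewidth 2.
One optimal decomposition is:
Bags: B1 = {1, 6, 7}  B2 = {1, 2, 6}  B3 = {0, 6, 7}  B4 = {0, 4, 6}  B5 = {1, 5, 7}  B6 = {0, 3, 4}
Tree: B1–B2, B1–B3, B3–B4, B1–B5, B4–B6

Every bag has size at most 3, so the width is 3 − 1 = 2 and tw(G) ≤ 2. For the lower bound, the 3 vertices {0, 3, 4} are pairwise adjacent, and any tree decomposition puts a clique entirely inside one bag — forcing width ≥ 2. Hence tw(G) = 2 exactly.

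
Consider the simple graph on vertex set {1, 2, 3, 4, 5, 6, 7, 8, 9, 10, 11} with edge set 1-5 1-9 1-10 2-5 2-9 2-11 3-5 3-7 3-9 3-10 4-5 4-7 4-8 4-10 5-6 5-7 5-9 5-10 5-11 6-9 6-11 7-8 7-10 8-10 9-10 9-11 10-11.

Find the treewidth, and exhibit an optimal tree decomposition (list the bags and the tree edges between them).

Treewidth 3.
One such decomposition:
Bags: B1 = {3, 5, 9, 10}  B2 = {5, 9, 10, 11}  B3 = {3, 5, 7, 10}  B4 = {5, 6, 9, 11}  B5 = {4, 5, 7, 10}  B6 = {1, 5, 9, 10}  B7 = {4, 7, 8, 10}  B8 = {2, 5, 9, 11}
Tree: B1–B2, B1–B3, B2–B4, B3–B5, B1–B6, B5–B7, B2–B8

Each bag holds 4 vertices, so the decomposition has width 3, which upper-bounds the treewidth. On the other hand G contains the 4-clique {4, 7, 8, 10}. A clique must lie in a single bag of any decomposition, so no decomposition can have width below 3. Combining the bounds, tw(G) = 3.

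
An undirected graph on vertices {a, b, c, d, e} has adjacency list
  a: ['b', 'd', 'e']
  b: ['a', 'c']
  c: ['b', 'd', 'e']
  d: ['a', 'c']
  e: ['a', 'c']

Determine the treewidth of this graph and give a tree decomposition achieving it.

Treewidth 2.
One such decomposition:
Bags: B1 = {a, b, c}  B2 = {a, c, d}  B3 = {a, c, e}
Tree: B1–B2, B2–B3

Every bag has size at most 3, so the width is 3 − 1 = 2 and tw(G) ≤ 2. Since b–c–d–a–b is a cycle in G, G is not acyclic. Forests are exactly the graphs of treewidth ≤ 1, so tw(G) ≥ 2. The upper and lower bounds meet at 2, so that is the treewidth.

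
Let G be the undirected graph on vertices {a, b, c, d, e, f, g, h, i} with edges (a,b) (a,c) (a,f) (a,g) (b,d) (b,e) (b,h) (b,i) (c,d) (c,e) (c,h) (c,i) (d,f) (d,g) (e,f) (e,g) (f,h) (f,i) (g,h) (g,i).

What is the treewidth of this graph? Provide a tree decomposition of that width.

Every bag has size at most 5, so the width is 5 − 1 = 4 and tw(G) ≤ 4. For the lower bound: the 5 vertex sets {d,g}, {f,h}, {b,e}, {c}, {a} are disjoint, each induces a connected subgraph, and every pair is joined by at least one edge of G. Contracting each set to a single vertex therefore yields K_{5} as a minor, and since treewidth is minor-monotone, tw(G) ≥ tw(K_{5}) = 4. Hence tw(G) = 4 exactly.

Treewidth 4.
Bags: B1 = {b, c, d, f, g}  B2 = {b, c, f, g, h}  B3 = {b, c, e, f, g}  B4 = {a, b, c, f, g}  B5 = {b, c, f, g, i}
Tree: B1–B2, B2–B3, B3–B4, B4–B5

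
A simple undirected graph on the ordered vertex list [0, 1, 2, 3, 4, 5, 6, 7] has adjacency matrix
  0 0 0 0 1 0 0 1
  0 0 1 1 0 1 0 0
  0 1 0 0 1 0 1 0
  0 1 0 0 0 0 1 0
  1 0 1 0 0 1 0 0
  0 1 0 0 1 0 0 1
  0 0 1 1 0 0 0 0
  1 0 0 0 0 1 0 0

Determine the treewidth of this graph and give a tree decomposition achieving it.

Every bag has size at most 3, so the width is 3 − 1 = 2 and tw(G) ≤ 2. The edges 3–6–2–1–3 form a cycle, so G is not a tree and its treewidth is at least 2. Combining the bounds, tw(G) = 2.

Treewidth 2.
One optimal decomposition is:
Bags: B1 = {1, 3, 6}  B2 = {1, 2, 6}  B3 = {1, 2, 5}  B4 = {2, 4, 5}  B5 = {4, 5, 7}  B6 = {0, 4, 7}
Tree: B1–B2, B2–B3, B3–B4, B4–B5, B5–B6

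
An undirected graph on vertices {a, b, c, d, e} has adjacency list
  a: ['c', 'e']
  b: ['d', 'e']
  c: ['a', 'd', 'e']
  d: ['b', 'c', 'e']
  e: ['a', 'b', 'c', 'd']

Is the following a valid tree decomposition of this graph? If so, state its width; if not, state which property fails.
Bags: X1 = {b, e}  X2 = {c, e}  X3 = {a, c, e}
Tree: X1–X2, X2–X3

A tree decomposition must satisfy three properties: every vertex lies in some bag; for every edge, both endpoints lie together in some bag; and for every vertex, the bags containing it form a connected subtree. Here vertex d appears in no bag, so the decomposition is invalid.

No — vertex d appears in no bag.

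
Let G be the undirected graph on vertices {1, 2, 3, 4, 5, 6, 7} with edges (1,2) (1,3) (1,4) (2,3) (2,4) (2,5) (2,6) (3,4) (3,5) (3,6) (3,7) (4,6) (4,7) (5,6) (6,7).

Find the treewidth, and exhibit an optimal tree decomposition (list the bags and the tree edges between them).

Treewidth 3.
One optimal decomposition is:
Bags: B1 = {1, 2, 3, 4}  B2 = {2, 3, 4, 6}  B3 = {2, 3, 5, 6}  B4 = {3, 4, 6, 7}
Tree: B1–B2, B2–B3, B2–B4

The largest bag has 4 vertices, giving width 3; this decomposition certifies tw(G) ≤ 3. Conversely, {1, 2, 3, 4} is a clique of size 4, and the vertices of any clique must share a bag in every tree decomposition; so some bag has ≥ 4 vertices and tw(G) ≥ 3. The upper and lower bounds meet at 3, so that is the treewidth.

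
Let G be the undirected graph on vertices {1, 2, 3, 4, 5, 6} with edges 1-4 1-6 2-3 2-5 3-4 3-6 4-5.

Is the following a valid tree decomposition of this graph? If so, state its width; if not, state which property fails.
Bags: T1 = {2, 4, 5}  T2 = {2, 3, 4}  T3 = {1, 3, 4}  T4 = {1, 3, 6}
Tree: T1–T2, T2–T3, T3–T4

Yes; width 2.

Vertex coverage: the bags together contain {1, 2, 3, 4, 5, 6}, the full vertex set. Edge coverage: each edge of G has both endpoints in at least one bag. Running intersection: for every vertex, the bags containing it form a connected subtree. All three properties hold, so this is a valid tree decomposition of width max|bag| − 1 = 2, and hence tw(G) ≤ 2.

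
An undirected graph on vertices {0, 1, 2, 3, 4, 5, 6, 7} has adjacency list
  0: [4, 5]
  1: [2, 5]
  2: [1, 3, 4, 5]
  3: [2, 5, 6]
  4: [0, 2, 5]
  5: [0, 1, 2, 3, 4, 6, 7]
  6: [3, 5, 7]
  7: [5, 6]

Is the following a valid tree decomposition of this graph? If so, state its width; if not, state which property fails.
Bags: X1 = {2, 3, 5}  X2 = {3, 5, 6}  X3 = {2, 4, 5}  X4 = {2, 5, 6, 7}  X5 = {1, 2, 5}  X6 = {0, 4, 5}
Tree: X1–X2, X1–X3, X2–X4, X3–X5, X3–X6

No — bags containing vertex 2 are not connected in the tree.

A tree decomposition must satisfy three properties: every vertex lies in some bag; for every edge, both endpoints lie together in some bag; and for every vertex, the bags containing it form a connected subtree. Here bags containing vertex 2 are not connected in the tree, so the decomposition is invalid.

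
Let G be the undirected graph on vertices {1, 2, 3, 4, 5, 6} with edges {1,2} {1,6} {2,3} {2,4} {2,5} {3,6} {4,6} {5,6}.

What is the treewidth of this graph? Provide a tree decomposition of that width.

The largest bag has 3 vertices, giving width 2; this decomposition certifies tw(G) ≤ 2. For the lower bound, G contains the cycle 2–3–6–4–2, so G is not a forest; only forests have treewidth ≤ 1, hence tw(G) ≥ 2. Combining the bounds, tw(G) = 2.

Treewidth 2.
One such decomposition:
Bags: B1 = {2, 3, 6}  B2 = {2, 4, 6}  B3 = {2, 5, 6}  B4 = {1, 2, 6}
Tree: B1–B2, B2–B3, B3–B4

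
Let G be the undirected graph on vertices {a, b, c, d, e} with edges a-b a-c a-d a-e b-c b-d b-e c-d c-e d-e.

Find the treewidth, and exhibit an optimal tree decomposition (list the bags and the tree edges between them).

Treewidth 4.
One optimal decomposition is:
Bags: B1 = {a, b, c, d, e}
Tree: (single bag)

With just one bag of size 5, the width is 5 − 1 = 4, so tw(G) ≤ 4. On the other hand G contains the 5-clique {a, b, c, d, e}. A clique must lie in a single bag of any decomposition, so no decomposition can have width below 4. The upper and lower bounds meet at 4, so that is the treewidth.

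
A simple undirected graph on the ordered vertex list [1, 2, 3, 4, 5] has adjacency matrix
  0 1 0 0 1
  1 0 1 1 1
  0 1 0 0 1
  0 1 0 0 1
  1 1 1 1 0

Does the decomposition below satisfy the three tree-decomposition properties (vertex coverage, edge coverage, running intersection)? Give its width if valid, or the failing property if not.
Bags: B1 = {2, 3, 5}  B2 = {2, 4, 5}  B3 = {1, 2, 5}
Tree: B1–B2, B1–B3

Vertex coverage: the bags together contain {1, 2, 3, 4, 5}, the full vertex set. Edge coverage: each edge of G has both endpoints in at least one bag. Running intersection: for every vertex, the bags containing it form a connected subtree. All three properties hold, so this is a valid tree decomposition of width max|bag| − 1 = 2, and hence tw(G) ≤ 2.

Yes; width 2.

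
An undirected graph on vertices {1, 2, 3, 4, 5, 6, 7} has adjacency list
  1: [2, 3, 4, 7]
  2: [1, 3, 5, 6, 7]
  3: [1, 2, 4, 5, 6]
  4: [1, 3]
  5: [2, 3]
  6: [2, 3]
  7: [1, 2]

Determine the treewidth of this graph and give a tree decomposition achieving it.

Treewidth 2.
One such decomposition:
Bags: B1 = {1, 2, 7}  B2 = {1, 2, 3}  B3 = {2, 3, 6}  B4 = {1, 3, 4}  B5 = {2, 3, 5}
Tree: B1–B2, B2–B3, B2–B4, B2–B5

Every bag has size at most 3, so the width is 3 − 1 = 2 and tw(G) ≤ 2. On the other hand G contains the 3-clique {1, 2, 3}. A clique must lie in a single bag of any decomposition, so no decomposition can have width below 2. Hence tw(G) = 2 exactly.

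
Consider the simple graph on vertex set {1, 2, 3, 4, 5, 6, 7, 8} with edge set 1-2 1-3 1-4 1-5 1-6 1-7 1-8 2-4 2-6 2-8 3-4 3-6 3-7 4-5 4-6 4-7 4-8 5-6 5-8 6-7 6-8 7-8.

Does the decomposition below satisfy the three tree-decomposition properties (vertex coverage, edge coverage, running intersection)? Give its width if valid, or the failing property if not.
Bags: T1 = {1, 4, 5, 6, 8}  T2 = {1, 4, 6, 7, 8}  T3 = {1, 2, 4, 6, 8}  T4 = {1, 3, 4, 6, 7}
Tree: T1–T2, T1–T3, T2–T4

Checking the three conditions: (i) the bags cover all of {1, 2, 3, 4, 5, 6, 7, 8}; (ii) for each edge, some bag contains both endpoints; (iii) the bags containing any fixed vertex form a subtree. All hold, so the decomposition is valid with width 5 − 1 = 4.

Yes; width 4.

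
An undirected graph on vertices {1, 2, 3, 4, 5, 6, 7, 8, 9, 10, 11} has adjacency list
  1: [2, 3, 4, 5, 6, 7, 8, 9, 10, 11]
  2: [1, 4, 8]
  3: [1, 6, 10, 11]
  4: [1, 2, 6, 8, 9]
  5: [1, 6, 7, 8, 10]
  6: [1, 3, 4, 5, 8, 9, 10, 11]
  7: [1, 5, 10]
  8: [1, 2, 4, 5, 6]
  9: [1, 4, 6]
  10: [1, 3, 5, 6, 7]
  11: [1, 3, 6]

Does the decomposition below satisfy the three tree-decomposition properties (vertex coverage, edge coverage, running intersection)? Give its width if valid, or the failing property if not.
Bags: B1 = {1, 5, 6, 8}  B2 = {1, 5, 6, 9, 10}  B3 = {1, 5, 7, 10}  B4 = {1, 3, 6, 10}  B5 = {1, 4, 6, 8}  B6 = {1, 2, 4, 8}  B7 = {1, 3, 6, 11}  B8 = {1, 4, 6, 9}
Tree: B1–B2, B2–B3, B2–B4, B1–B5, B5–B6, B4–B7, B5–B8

No — bags containing vertex 9 are not connected in the tree.

A tree decomposition must satisfy three properties: every vertex lies in some bag; for every edge, both endpoints lie together in some bag; and for every vertex, the bags containing it form a connected subtree. Here bags containing vertex 9 are not connected in the tree, so the decomposition is invalid.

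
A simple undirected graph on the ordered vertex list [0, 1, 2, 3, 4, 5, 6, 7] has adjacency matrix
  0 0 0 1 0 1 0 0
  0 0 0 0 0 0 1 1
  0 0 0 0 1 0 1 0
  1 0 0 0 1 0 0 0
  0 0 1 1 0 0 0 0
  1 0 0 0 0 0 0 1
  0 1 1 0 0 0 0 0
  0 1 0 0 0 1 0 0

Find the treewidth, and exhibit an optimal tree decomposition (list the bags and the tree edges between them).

The largest bag has 3 vertices, giving width 2; this decomposition certifies tw(G) ≤ 2. The edges 3–0–5–7–1–6–2–4–3 form a cycle, so G is not a tree and its treewidth is at least 2. The upper and lower bounds meet at 2, so that is the treewidth.

Treewidth 2.
One optimal decomposition is:
Bags: B1 = {0, 3, 5}  B2 = {3, 5, 7}  B3 = {1, 3, 7}  B4 = {1, 3, 6}  B5 = {2, 3, 6}  B6 = {2, 3, 4}
Tree: B1–B2, B2–B3, B3–B4, B4–B5, B5–B6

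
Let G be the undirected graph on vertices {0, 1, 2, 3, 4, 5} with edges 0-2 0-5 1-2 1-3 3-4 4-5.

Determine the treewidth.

2

A width-2 tree decomposition is:
Bags: B1 = {1, 3, 4}  B2 = {1, 4, 5}  B3 = {0, 1, 5}  B4 = {0, 1, 2}
Tree: B1–B2, B2–B3, B3–B4
The largest bag has 3 vertices, giving width 2; this decomposition certifies tw(G) ≤ 2. For the lower bound, G contains the cycle 1–3–4–5–0–2–1, so G is not a forest; only forests have treewidth ≤ 1, hence tw(G) ≥ 2. The upper and lower bounds meet at 2, so that is the treewidth.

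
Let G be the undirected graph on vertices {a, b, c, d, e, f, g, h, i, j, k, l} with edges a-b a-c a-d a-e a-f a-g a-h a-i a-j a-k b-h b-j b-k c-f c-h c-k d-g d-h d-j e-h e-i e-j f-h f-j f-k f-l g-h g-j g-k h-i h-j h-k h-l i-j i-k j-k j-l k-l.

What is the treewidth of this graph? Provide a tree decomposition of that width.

The largest bag has 5 vertices, giving width 4; this decomposition certifies tw(G) ≤ 4. For the lower bound, the 5 vertices {a, d, g, h, j} are pairwise adjacent, and any tree decomposition puts a clique entirely inside one bag — forcing width ≥ 4. Combining the bounds, tw(G) = 4.

Treewidth 4.
Bags: B1 = {a, b, h, j, k}  B2 = {a, h, i, j, k}  B3 = {a, f, h, j, k}  B4 = {a, c, f, h, k}  B5 = {f, h, j, k, l}  B6 = {a, g, h, j, k}  B7 = {a, e, h, i, j}  B8 = {a, d, g, h, j}
Tree: B1–B2, B2–B3, B3–B4, B3–B5, B2–B6, B2–B7, B6–B8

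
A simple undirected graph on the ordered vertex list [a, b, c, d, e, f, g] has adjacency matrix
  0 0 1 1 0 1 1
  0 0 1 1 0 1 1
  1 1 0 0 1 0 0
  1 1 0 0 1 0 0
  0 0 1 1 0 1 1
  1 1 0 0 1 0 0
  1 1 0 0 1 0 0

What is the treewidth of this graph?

3

A width-3 tree decomposition is:
Bags: B1 = {a, b, e, g}  B2 = {a, b, d, e}  B3 = {a, b, c, e}  B4 = {a, b, e, f}
Tree: B1–B2, B2–B3, B3–B4
The largest bag has 4 vertices, giving width 3; this decomposition certifies tw(G) ≤ 3. For the lower bound: the 4 vertex sets {a,g}, {b,d}, {e}, {c} are disjoint, each induces a connected subgraph, and every pair is joined by at least one edge of G. Contracting each set to a single vertex therefore yields K_{4} as a minor, and since treewidth is minor-monotone, tw(G) ≥ tw(K_{4}) = 3. Hence tw(G) = 3 exactly.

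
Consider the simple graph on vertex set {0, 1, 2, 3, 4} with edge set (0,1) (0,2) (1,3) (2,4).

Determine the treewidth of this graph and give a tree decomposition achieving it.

Each bag holds 2 vertices, so the decomposition has width 1, which upper-bounds the treewidth. Any graph with an edge has treewidth ≥ 1, and G has the edge 3–1. Combining the bounds, tw(G) = 1.

Treewidth 1.
One such decomposition:
Bags: B1 = {1, 3}  B2 = {0, 1}  B3 = {0, 2}  B4 = {2, 4}
Tree: B1–B2, B2–B3, B3–B4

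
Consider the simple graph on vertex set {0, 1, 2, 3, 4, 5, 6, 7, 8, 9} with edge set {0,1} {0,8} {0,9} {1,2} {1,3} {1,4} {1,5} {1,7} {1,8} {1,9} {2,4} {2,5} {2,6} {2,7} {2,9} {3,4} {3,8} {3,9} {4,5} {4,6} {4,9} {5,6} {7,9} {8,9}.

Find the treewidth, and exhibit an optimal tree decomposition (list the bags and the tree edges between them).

Treewidth 3.
Bags: B1 = {1, 2, 7, 9}  B2 = {1, 2, 4, 9}  B3 = {1, 3, 4, 9}  B4 = {1, 3, 8, 9}  B5 = {0, 1, 8, 9}  B6 = {1, 2, 4, 5}  B7 = {2, 4, 5, 6}
Tree: B1–B2, B2–B3, B3–B4, B4–B5, B2–B6, B6–B7

Every bag has size at most 4, so the width is 4 − 1 = 3 and tw(G) ≤ 3. On the other hand G contains the 4-clique {0, 1, 8, 9}. A clique must lie in a single bag of any decomposition, so no decomposition can have width below 3. Hence tw(G) = 3 exactly.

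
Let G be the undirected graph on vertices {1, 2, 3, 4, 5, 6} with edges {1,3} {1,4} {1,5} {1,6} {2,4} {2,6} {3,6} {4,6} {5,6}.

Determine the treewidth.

2

A width-2 tree decomposition is:
Bags: B1 = {1, 5, 6}  B2 = {1, 3, 6}  B3 = {1, 4, 6}  B4 = {2, 4, 6}
Tree: B1–B2, B1–B3, B3–B4
Every bag has size at most 3, so the width is 3 − 1 = 2 and tw(G) ≤ 2. Conversely, {1, 3, 6} is a clique of size 3, and the vertices of any clique must share a bag in every tree decomposition; so some bag has ≥ 3 vertices and tw(G) ≥ 2. Combining the bounds, tw(G) = 2.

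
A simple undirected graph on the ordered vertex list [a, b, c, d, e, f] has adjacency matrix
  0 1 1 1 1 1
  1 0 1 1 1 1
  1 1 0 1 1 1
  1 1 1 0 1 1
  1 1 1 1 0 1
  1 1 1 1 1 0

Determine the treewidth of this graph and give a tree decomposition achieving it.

A single bag containing all 6 vertices is trivially a valid decomposition of width 5. On the other hand G contains the 6-clique {a, b, c, d, e, f}. A clique must lie in a single bag of any decomposition, so no decomposition can have width below 5. Hence tw(G) = 5 exactly.

Treewidth 5.
One optimal decomposition is:
Bags: B1 = {a, b, c, d, e, f}
Tree: (single bag)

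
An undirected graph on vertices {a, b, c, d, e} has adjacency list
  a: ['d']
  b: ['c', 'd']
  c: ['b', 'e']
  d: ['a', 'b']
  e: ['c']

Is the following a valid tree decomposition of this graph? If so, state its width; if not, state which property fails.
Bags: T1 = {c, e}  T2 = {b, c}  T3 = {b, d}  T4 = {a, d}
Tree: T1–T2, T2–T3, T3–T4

Vertex coverage: the bags together contain {a, b, c, d, e}, the full vertex set. Edge coverage: each edge of G has both endpoints in at least one bag. Running intersection: for every vertex, the bags containing it form a connected subtree. All three properties hold, so this is a valid tree decomposition of width max|bag| − 1 = 1, and hence tw(G) ≤ 1.

Yes; width 1.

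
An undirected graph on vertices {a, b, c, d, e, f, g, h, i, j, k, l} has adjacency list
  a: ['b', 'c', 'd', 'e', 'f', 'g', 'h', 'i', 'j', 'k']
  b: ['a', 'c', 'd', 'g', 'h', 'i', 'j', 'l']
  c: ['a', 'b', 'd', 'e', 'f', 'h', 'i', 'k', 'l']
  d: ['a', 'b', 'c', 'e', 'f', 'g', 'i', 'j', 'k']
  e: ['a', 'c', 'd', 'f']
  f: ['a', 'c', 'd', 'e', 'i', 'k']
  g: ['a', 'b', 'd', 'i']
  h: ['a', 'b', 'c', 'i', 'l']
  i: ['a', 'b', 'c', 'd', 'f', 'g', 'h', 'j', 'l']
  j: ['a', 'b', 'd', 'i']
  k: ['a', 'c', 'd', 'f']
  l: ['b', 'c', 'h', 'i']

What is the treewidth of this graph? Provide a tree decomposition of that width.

Treewidth 4.
One optimal decomposition is:
Bags: B1 = {a, b, c, d, i}  B2 = {a, c, d, f, i}  B3 = {a, b, d, i, j}  B4 = {a, c, d, f, k}  B5 = {a, b, c, h, i}  B6 = {a, c, d, e, f}  B7 = {b, c, h, i, l}  B8 = {a, b, d, g, i}
Tree: B1–B2, B1–B3, B2–B4, B1–B5, B4–B6, B5–B7, B3–B8

Each bag holds 5 vertices, so the decomposition has width 4, which upper-bounds the treewidth. Conversely, {a, c, d, e, f} is a clique of size 5, and the vertices of any clique must share a bag in every tree decomposition; so some bag has ≥ 5 vertices and tw(G) ≥ 4. Therefore the treewidth is 4.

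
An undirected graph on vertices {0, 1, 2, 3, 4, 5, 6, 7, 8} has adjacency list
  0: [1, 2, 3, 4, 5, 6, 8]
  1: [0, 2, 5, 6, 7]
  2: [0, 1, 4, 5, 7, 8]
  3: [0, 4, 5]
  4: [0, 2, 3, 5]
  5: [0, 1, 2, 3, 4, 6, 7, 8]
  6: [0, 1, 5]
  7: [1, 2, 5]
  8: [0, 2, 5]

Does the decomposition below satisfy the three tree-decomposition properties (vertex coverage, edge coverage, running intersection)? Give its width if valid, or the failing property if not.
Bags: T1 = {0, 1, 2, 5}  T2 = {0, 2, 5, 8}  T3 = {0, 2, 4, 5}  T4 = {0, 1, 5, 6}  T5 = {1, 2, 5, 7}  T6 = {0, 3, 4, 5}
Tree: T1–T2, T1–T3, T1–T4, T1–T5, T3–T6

Yes; width 3.

Every vertex of G appears in some bag (union = {0, 1, 2, 3, 4, 5, 6, 7, 8}); every edge is covered by a bag; and for each vertex v the set of bags containing v is connected in the bag tree. The decomposition is therefore valid. The largest bag has 4 vertices, so the width is 3.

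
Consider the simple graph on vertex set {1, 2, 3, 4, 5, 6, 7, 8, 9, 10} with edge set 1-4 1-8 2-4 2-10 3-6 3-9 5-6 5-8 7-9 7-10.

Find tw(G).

2

A width-2 tree decomposition is:
Bags: B1 = {1, 4, 8}  B2 = {4, 5, 8}  B3 = {4, 5, 6}  B4 = {3, 4, 6}  B5 = {3, 4, 9}  B6 = {4, 7, 9}  B7 = {4, 7, 10}  B8 = {2, 4, 10}
Tree: B1–B2, B2–B3, B3–B4, B4–B5, B5–B6, B6–B7, B7–B8
The largest bag has 3 vertices, giving width 2; this decomposition certifies tw(G) ≤ 2. For the lower bound, G contains the cycle 4–1–8–5–6–3–9–7–10–2–4, so G is not a forest; only forests have treewidth ≤ 1, hence tw(G) ≥ 2. Combining the bounds, tw(G) = 2.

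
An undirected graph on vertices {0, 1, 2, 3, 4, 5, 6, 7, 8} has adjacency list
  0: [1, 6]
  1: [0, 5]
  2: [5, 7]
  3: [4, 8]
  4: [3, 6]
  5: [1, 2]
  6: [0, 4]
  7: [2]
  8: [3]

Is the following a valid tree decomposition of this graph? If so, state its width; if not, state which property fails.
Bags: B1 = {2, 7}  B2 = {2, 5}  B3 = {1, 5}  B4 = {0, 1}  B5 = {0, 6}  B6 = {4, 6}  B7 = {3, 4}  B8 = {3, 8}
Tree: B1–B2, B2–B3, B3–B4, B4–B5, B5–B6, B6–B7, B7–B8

Yes; width 1.

Checking the three conditions: (i) the bags cover all of {0, 1, 2, 3, 4, 5, 6, 7, 8}; (ii) for each edge, some bag contains both endpoints; (iii) the bags containing any fixed vertex form a subtree. All hold, so the decomposition is valid with width 2 − 1 = 1.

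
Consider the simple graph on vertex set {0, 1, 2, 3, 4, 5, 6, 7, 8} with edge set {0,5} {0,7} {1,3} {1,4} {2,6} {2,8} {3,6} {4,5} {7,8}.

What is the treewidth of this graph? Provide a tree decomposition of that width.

The largest bag has 3 vertices, giving width 2; this decomposition certifies tw(G) ≤ 2. Since 8–7–0–5–4–1–3–6–2–8 is a cycle in G, G is not acyclic. Forests are exactly the graphs of treewidth ≤ 1, so tw(G) ≥ 2. Hence tw(G) = 2 exactly.

Treewidth 2.
One such decomposition:
Bags: B1 = {0, 7, 8}  B2 = {0, 5, 8}  B3 = {4, 5, 8}  B4 = {1, 4, 8}  B5 = {1, 3, 8}  B6 = {3, 6, 8}  B7 = {2, 6, 8}
Tree: B1–B2, B2–B3, B3–B4, B4–B5, B5–B6, B6–B7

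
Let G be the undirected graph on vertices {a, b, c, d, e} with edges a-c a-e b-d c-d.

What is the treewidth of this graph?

A width-1 tree decomposition is:
Bags: B1 = {b, d}  B2 = {c, d}  B3 = {a, c}  B4 = {a, e}
Tree: B1–B2, B2–B3, B3–B4
Every bag has size at most 2, so the width is 2 − 1 = 1 and tw(G) ≤ 1. Any graph with an edge has treewidth ≥ 1, and G has the edge d–b. Combining the bounds, tw(G) = 1.

1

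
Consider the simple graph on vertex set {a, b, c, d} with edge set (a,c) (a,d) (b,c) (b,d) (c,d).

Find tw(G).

A width-2 tree decomposition is:
Bags: B1 = {a, c, d}  B2 = {b, c, d}
Tree: B1–B2
Every bag has size at most 3, so the width is 3 − 1 = 2 and tw(G) ≤ 2. Conversely, {a, c, d} is a clique of size 3, and the vertices of any clique must share a bag in every tree decomposition; so some bag has ≥ 3 vertices and tw(G) ≥ 2. The upper and lower bounds meet at 2, so that is the treewidth.

2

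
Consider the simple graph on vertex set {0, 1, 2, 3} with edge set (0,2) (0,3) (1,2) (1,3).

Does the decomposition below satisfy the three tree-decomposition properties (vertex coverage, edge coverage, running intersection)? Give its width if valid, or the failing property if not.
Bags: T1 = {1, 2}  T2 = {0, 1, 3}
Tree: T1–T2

No — edge (0,2) lies in no bag.

A tree decomposition must satisfy three properties: every vertex lies in some bag; for every edge, both endpoints lie together in some bag; and for every vertex, the bags containing it form a connected subtree. Here edge (0,2) lies in no bag, so the decomposition is invalid.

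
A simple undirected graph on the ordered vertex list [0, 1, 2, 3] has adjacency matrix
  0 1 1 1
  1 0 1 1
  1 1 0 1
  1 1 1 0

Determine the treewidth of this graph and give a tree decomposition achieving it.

Treewidth 3.
One optimal decomposition is:
Bags: B1 = {0, 1, 2, 3}
Tree: (single bag)

With just one bag of size 4, the width is 4 − 1 = 3, so tw(G) ≤ 3. For the lower bound, the 4 vertices {0, 1, 2, 3} are pairwise adjacent, and any tree decomposition puts a clique entirely inside one bag — forcing width ≥ 3. The upper and lower bounds meet at 3, so that is the treewidth.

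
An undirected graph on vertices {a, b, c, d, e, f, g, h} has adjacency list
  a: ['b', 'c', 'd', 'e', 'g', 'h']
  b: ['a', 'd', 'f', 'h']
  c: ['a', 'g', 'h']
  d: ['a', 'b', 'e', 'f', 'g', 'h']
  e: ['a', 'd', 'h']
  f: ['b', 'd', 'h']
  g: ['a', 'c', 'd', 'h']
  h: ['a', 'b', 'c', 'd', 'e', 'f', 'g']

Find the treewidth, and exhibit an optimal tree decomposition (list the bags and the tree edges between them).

Treewidth 3.
One optimal decomposition is:
Bags: B1 = {a, d, g, h}  B2 = {a, b, d, h}  B3 = {a, c, g, h}  B4 = {a, d, e, h}  B5 = {b, d, f, h}
Tree: B1–B2, B1–B3, B2–B4, B2–B5

Every bag has size at most 4, so the width is 4 − 1 = 3 and tw(G) ≤ 3. On the other hand G contains the 4-clique {a, d, g, h}. A clique must lie in a single bag of any decomposition, so no decomposition can have width below 3. Combining the bounds, tw(G) = 3.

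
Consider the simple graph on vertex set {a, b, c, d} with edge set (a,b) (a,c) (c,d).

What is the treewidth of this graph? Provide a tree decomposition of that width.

Treewidth 1.
One such decomposition:
Bags: B1 = {c, d}  B2 = {a, c}  B3 = {a, b}
Tree: B1–B2, B2–B3

The largest bag has 2 vertices, giving width 1; this decomposition certifies tw(G) ≤ 1. Any graph with an edge has treewidth ≥ 1, and G has the edge c–d. The upper and lower bounds meet at 1, so that is the treewidth.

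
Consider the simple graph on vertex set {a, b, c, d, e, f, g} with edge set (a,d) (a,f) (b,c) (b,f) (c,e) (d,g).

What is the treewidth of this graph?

1

A width-1 tree decomposition is:
Bags: B1 = {c, e}  B2 = {b, c}  B3 = {b, f}  B4 = {a, f}  B5 = {a, d}  B6 = {d, g}
Tree: B1–B2, B2–B3, B3–B4, B4–B5, B5–B6
Every bag has size at most 2, so the width is 2 − 1 = 1 and tw(G) ≤ 1. Any graph with an edge has treewidth ≥ 1, and G has the edge e–c. Therefore the treewidth is 1.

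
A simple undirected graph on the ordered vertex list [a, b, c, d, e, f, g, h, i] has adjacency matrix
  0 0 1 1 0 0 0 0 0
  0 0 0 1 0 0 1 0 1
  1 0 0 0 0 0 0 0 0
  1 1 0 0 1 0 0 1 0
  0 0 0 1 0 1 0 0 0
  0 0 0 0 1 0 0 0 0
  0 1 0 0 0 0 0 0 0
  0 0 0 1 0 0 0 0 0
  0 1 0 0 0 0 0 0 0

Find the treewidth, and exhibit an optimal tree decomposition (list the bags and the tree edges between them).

Every bag has size at most 2, so the width is 2 − 1 = 1 and tw(G) ≤ 1. Any graph with an edge has treewidth ≥ 1, and G has the edge d–e. Therefore the treewidth is 1.

Treewidth 1.
One optimal decomposition is:
Bags: B1 = {d, e}  B2 = {b, d}  B3 = {b, i}  B4 = {a, d}  B5 = {d, h}  B6 = {a, c}  B7 = {e, f}  B8 = {b, g}
Tree: B1–B2, B2–B3, B1–B4, B4–B5, B4–B6, B1–B7, B3–B8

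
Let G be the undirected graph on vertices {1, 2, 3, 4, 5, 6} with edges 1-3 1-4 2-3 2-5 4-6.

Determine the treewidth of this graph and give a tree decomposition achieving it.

Treewidth 1.
One such decomposition:
Bags: B1 = {2, 5}  B2 = {2, 3}  B3 = {1, 3}  B4 = {1, 4}  B5 = {4, 6}
Tree: B1–B2, B2–B3, B3–B4, B4–B5

Each bag holds 2 vertices, so the decomposition has width 1, which upper-bounds the treewidth. Any graph with an edge has treewidth ≥ 1, and G has the edge 5–2. Combining the bounds, tw(G) = 1.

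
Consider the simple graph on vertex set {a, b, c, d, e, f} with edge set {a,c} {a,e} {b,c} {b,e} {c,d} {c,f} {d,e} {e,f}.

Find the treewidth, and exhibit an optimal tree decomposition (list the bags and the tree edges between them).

Treewidth 2.
Bags: B1 = {c, e, f}  B2 = {a, c, e}  B3 = {c, d, e}  B4 = {b, c, e}
Tree: B1–B2, B2–B3, B3–B4

The largest bag has 3 vertices, giving width 2; this decomposition certifies tw(G) ≤ 2. Since f–c–a–e–f is a cycle in G, G is not acyclic. Forests are exactly the graphs of treewidth ≤ 1, so tw(G) ≥ 2. Hence tw(G) = 2 exactly.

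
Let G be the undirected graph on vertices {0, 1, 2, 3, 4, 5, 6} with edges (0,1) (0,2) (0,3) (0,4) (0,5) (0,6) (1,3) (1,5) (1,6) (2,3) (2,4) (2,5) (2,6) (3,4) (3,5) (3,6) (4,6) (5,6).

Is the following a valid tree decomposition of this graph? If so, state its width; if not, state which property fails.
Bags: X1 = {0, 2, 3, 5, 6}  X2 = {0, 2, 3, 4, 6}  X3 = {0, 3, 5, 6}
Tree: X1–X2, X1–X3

A tree decomposition must satisfy three properties: every vertex lies in some bag; for every edge, both endpoints lie together in some bag; and for every vertex, the bags containing it form a connected subtree. Here vertex 1 appears in no bag, so the decomposition is invalid.

No — vertex 1 appears in no bag.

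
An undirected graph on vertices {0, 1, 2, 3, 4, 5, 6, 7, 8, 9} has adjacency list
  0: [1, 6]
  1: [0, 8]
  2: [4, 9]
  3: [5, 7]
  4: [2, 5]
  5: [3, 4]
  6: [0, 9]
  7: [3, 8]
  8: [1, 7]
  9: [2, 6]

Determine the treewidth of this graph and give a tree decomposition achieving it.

Each bag holds 3 vertices, so the decomposition has width 2, which upper-bounds the treewidth. Since 9–2–4–5–3–7–8–1–0–6–9 is a cycle in G, G is not acyclic. Forests are exactly the graphs of treewidth ≤ 1, so tw(G) ≥ 2. Hence tw(G) = 2 exactly.

Treewidth 2.
One such decomposition:
Bags: B1 = {2, 4, 9}  B2 = {4, 5, 9}  B3 = {3, 5, 9}  B4 = {3, 7, 9}  B5 = {7, 8, 9}  B6 = {1, 8, 9}  B7 = {0, 1, 9}  B8 = {0, 6, 9}
Tree: B1–B2, B2–B3, B3–B4, B4–B5, B5–B6, B6–B7, B7–B8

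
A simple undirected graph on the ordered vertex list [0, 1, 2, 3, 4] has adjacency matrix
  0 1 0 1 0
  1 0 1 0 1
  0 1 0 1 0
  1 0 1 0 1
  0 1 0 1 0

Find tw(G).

2

A width-2 tree decomposition is:
Bags: B1 = {0, 1, 3}  B2 = {1, 3, 4}  B3 = {1, 2, 3}
Tree: B1–B2, B2–B3
Every bag has size at most 3, so the width is 3 − 1 = 2 and tw(G) ≤ 2. For the lower bound, G contains the cycle 0–1–4–3–0, so G is not a forest; only forests have treewidth ≤ 1, hence tw(G) ≥ 2. Combining the bounds, tw(G) = 2.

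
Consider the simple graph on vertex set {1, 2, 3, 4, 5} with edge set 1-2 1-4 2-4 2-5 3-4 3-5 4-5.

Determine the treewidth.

2

A width-2 tree decomposition is:
Bags: B1 = {2, 4, 5}  B2 = {3, 4, 5}  B3 = {1, 2, 4}
Tree: B1–B2, B1–B3
Each bag holds 3 vertices, so the decomposition has width 2, which upper-bounds the treewidth. Conversely, {1, 2, 4} is a clique of size 3, and the vertices of any clique must share a bag in every tree decomposition; so some bag has ≥ 3 vertices and tw(G) ≥ 2. Hence tw(G) = 2 exactly.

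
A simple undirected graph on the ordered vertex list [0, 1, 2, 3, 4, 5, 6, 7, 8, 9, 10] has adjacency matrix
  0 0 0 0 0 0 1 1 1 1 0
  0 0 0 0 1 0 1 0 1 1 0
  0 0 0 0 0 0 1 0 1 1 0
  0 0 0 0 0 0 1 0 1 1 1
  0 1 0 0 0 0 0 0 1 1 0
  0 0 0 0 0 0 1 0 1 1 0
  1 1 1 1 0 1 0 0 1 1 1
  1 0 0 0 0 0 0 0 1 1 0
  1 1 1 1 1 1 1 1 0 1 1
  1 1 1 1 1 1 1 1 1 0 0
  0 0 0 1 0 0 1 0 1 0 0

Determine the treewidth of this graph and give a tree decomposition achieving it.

Each bag holds 4 vertices, so the decomposition has width 3, which upper-bounds the treewidth. On the other hand G contains the 4-clique {1, 4, 8, 9}. A clique must lie in a single bag of any decomposition, so no decomposition can have width below 3. Combining the bounds, tw(G) = 3.

Treewidth 3.
One optimal decomposition is:
Bags: B1 = {5, 6, 8, 9}  B2 = {1, 6, 8, 9}  B3 = {0, 6, 8, 9}  B4 = {3, 6, 8, 9}  B5 = {3, 6, 8, 10}  B6 = {0, 7, 8, 9}  B7 = {2, 6, 8, 9}  B8 = {1, 4, 8, 9}
Tree: B1–B2, B1–B3, B3–B4, B4–B5, B3–B6, B3–B7, B2–B8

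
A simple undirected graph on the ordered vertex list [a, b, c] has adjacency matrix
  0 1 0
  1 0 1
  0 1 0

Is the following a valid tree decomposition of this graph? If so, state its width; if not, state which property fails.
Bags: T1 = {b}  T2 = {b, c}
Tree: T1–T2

No — vertex a appears in no bag.

A tree decomposition must satisfy three properties: every vertex lies in some bag; for every edge, both endpoints lie together in some bag; and for every vertex, the bags containing it form a connected subtree. Here vertex a appears in no bag, so the decomposition is invalid.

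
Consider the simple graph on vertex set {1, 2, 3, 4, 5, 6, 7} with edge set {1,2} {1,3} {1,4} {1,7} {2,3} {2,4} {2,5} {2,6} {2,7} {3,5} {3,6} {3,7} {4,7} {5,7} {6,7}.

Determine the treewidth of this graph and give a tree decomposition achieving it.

The largest bag has 4 vertices, giving width 3; this decomposition certifies tw(G) ≤ 3. Conversely, {1, 2, 3, 7} is a clique of size 4, and the vertices of any clique must share a bag in every tree decomposition; so some bag has ≥ 4 vertices and tw(G) ≥ 3. The upper and lower bounds meet at 3, so that is the treewidth.

Treewidth 3.
Bags: B1 = {1, 2, 3, 7}  B2 = {2, 3, 5, 7}  B3 = {1, 2, 4, 7}  B4 = {2, 3, 6, 7}
Tree: B1–B2, B1–B3, B2–B4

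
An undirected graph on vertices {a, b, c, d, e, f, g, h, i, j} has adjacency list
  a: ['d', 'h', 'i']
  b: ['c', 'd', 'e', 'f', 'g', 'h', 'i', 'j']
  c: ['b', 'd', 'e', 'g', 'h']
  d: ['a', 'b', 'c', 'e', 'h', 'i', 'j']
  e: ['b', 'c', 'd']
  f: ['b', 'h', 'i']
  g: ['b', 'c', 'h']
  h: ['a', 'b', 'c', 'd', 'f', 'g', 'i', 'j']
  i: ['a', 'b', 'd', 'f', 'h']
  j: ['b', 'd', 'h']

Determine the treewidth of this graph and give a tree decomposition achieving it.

Treewidth 3.
One optimal decomposition is:
Bags: B1 = {b, f, h, i}  B2 = {b, d, h, i}  B3 = {b, c, d, h}  B4 = {b, c, g, h}  B5 = {a, d, h, i}  B6 = {b, d, h, j}  B7 = {b, c, d, e}
Tree: B1–B2, B2–B3, B3–B4, B2–B5, B3–B6, B3–B7

Every bag has size at most 4, so the width is 4 − 1 = 3 and tw(G) ≤ 3. On the other hand G contains the 4-clique {b, c, d, e}. A clique must lie in a single bag of any decomposition, so no decomposition can have width below 3. Combining the bounds, tw(G) = 3.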